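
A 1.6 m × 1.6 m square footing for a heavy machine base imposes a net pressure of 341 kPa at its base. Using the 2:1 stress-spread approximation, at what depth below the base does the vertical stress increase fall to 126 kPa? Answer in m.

2:1 spreading — at depth z the loaded area has grown by z in each plan dimension:
qB²/(B+z)² = Δσ_z ⇒ z = B(√(q/Δσ_z) − 1) = 1.6×(√(341/126) − 1) = 1.032 m

z ≈ 1.03 m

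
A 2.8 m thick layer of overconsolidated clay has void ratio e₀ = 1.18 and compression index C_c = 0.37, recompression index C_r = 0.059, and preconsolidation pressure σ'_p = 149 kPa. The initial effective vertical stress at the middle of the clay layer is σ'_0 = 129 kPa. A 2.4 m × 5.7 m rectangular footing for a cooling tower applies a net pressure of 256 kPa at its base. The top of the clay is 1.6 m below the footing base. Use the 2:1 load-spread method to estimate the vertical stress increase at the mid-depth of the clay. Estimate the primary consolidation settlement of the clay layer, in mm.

Mid-depth of clay below the footing base: z = 1.6 + 2.8/2 = 3 m.
Stress increase at mid-clay by the 2:1 spreading method:
Δσ = qBL/((B+z)(L+z)) = 256×2.4×5.7/((2.4+3)(5.7+3)) = 74.544 kPa
Final effective stress: σ'_f = 129 + 74.544 = 203.54 kPa.
σ'_f = 203.54 > σ'_p = 149 kPa, so the stress path crosses the preconsolidation pressure — recompression up to σ'_p, then virgin compression beyond:
S_c = H/(1+e₀)·[C_r·log₁₀(σ'_p/σ'_0) + C_c·log₁₀(σ'_f/σ'_p)]
    = 2.8/2.18 × [0.059×log₁₀(149/129) + 0.37×log₁₀(203.54/149)]
    = 1.2844 × [0.0036932 + 0.050121] = 0.06912 m

S_c ≈ 69.1 mm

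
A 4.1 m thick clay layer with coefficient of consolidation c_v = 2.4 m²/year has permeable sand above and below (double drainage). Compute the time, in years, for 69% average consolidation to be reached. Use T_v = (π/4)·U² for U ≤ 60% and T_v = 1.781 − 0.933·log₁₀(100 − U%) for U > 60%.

t ≈ 0.682 years

Drainage path length: H_d = H/2 = 2.05 m (double drainage).
U > 60%: T_v = 1.781 − 0.933·log₁₀(100 − 69) = 0.38956.
t = T_v·H_d²/c_v = 0.38956×2.05²/2.4 = 0.6821 years.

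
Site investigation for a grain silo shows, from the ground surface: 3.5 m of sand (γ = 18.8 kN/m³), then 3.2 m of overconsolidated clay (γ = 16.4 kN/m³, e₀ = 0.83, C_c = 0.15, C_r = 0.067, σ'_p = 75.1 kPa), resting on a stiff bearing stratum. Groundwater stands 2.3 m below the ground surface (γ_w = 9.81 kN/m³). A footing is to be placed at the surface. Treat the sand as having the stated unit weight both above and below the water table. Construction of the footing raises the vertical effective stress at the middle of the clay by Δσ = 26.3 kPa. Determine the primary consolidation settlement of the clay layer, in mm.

S_c ≈ 29.4 mm

Mid-depth of clay below the ground surface: z = 3.5 + 3.2/2 = 5.1 m.
Total vertical stress at mid-clay: σ_v = 18.8×3.5 + 16.4×1.6 = 92.04 kPa.
Pore pressure: u = 9.81×(5.1 − 2.3) = 27.468 kPa.
Initial effective stress: σ'_0 = σ_v − u = 92.04 − 27.468 = 64.572 kPa.
Final effective stress: σ'_f = 64.572 + 26.3 = 90.872 kPa.
σ'_f = 90.872 > σ'_p = 75.1 kPa, so the stress path crosses the preconsolidation pressure — recompression up to σ'_p, then virgin compression beyond:
S_c = H/(1+e₀)·[C_r·log₁₀(σ'_p/σ'_0) + C_c·log₁₀(σ'_f/σ'_p)]
    = 3.2/1.83 × [0.067×log₁₀(75.1/64.572) + 0.15×log₁₀(90.872/75.1)]
    = 1.7486 × [0.0043949 + 0.012419] = 0.0294 m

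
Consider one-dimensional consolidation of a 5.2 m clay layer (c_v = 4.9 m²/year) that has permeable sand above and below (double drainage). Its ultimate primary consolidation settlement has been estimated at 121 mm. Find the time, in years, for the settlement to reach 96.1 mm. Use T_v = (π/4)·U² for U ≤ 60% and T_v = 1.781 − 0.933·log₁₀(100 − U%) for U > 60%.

Drainage path length: H_d = H/2 = 2.6 m (double drainage).
U = S(t)/S_ult = 96.1/121 = 0.7942.
U > 60%: T_v = 1.781 − 0.933·log₁₀(100 − 79.421) = 0.55558.
t = T_v·H_d²/c_v = 0.55558×2.6²/4.9 = 0.7665 years.

t ≈ 0.766 years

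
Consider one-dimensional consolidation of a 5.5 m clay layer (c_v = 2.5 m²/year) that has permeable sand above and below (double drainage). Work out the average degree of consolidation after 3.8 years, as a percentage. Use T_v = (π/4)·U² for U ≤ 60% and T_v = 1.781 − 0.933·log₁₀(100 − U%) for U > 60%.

U ≈ 96.3 %

Drainage path length: H_d = H/2 = 2.75 m (double drainage).
T_v = c_v·t/H_d² = 2.5×3.8/2.75² = 1.2562.
T_v = 1.2562 corresponds to the U > 60% branch:
U = 1 − 10^((1.781 − T_v)/0.933)/100 = 0.9635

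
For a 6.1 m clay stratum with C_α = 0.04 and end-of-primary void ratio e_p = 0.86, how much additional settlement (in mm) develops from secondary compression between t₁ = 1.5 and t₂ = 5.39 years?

S_s ≈ 72.9 mm

Secondary compression: S_s = C_α·H/(1+e_p)·log₁₀(t₂/t₁)
S_s = 0.04×6.1/(1+0.86)×log₁₀(5.39/1.5)
    = 0.1312 × 0.5555 = 0.07287 m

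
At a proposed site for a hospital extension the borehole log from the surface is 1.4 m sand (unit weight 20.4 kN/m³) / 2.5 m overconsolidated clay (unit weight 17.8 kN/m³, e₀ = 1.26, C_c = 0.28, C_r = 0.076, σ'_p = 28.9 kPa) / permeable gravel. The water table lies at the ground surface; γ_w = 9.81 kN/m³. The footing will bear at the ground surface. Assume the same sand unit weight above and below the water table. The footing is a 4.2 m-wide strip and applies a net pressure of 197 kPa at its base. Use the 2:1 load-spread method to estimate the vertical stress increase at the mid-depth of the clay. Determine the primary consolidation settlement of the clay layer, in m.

Mid-depth of clay below the ground surface: z = 1.4 + 2.5/2 = 2.65 m.
Total vertical stress at mid-clay: σ_v = 20.4×1.4 + 17.8×1.25 = 50.81 kPa.
Pore pressure: u = 9.81×(2.65 − 0) = 25.997 kPa.
Initial effective stress: σ'_0 = σ_v − u = 50.81 − 25.997 = 24.813 kPa.
Stress increase at mid-clay by the 2:1 spreading method:
Δσ = qB/(B+z) = 197×4.2/(4.2+2.65) = 120.79 kPa
Final effective stress: σ'_f = 24.813 + 120.79 = 145.6 kPa.
σ'_f = 145.6 > σ'_p = 28.9 kPa, so the stress path crosses the preconsolidation pressure — recompression up to σ'_p, then virgin compression beyond:
S_c = H/(1+e₀)·[C_r·log₁₀(σ'_p/σ'_0) + C_c·log₁₀(σ'_f/σ'_p)]
    = 2.5/2.26 × [0.076×log₁₀(28.9/24.813) + 0.28×log₁₀(145.6/28.9)]
    = 1.1062 × [0.0050326 + 0.19663] = 0.2231 m

S_c ≈ 0.223 m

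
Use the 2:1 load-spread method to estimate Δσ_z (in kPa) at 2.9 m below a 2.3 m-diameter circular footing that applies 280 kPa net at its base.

Δσ_z ≈ 54.8 kPa

By the 2:1 method the load spreads at 1 horizontal : 2 vertical, so at depth z the loaded area has grown by z in each plan dimension:
Δσ ≈ qD²/(D+z)² = 280×2.3²/(2.3+2.9)² = 54.778 kPa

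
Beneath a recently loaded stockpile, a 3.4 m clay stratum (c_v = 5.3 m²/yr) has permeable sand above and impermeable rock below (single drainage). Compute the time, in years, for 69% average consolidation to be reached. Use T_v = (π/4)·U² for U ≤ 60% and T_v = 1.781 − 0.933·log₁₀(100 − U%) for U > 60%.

t ≈ 0.85 years

Drainage path length: H_d = H = 3.4 m (single drainage).
U > 60%: T_v = 1.781 − 0.933·log₁₀(100 − 69) = 0.38956.
t = T_v·H_d²/c_v = 0.38956×3.4²/5.3 = 0.8497 years.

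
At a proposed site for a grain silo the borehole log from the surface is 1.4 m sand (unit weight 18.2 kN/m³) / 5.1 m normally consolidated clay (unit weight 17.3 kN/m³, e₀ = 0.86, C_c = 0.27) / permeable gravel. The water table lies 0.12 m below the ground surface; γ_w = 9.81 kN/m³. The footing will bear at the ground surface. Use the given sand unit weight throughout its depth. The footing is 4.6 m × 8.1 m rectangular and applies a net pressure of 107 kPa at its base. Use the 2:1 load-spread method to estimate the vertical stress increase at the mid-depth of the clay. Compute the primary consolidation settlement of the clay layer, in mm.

Mid-depth of clay below the ground surface: z = 1.4 + 5.1/2 = 3.95 m.
Total vertical stress at mid-clay: σ_v = 18.2×1.4 + 17.3×2.55 = 69.595 kPa.
Pore pressure: u = 9.81×(3.95 − 0.12) = 37.572 kPa.
Initial effective stress: σ'_0 = σ_v − u = 69.595 − 37.572 = 32.023 kPa.
Stress increase at mid-clay by the 2:1 spreading method:
Δσ = qBL/((B+z)(L+z)) = 107×4.6×8.1/((4.6+3.95)(8.1+3.95)) = 38.697 kPa
Final effective stress: σ'_f = σ'_0 + Δσ = 32.023 + 38.697 = 70.72 kPa.
Normally consolidated clay, so the full stress increment lies on the virgin compression line:
S_c = C_c·H/(1+e₀)·log₁₀(σ'_f/σ'_0) = 0.27×5.1/(1+0.86)×log₁₀(70.72/32.023)
    = 0.74032 × 0.34408 = 0.2547 m

S_c ≈ 255 mm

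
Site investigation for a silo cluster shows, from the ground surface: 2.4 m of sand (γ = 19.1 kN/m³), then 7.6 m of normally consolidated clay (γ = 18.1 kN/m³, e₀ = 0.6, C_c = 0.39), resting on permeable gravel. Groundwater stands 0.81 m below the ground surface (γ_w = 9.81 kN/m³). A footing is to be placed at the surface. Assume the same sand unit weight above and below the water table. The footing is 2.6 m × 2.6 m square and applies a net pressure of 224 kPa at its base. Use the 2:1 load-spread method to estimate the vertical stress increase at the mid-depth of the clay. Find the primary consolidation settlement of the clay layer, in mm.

Mid-depth of clay below the ground surface: z = 2.4 + 7.6/2 = 6.2 m.
Total vertical stress at mid-clay: σ_v = 19.1×2.4 + 18.1×3.8 = 114.62 kPa.
Pore pressure: u = 9.81×(6.2 − 0.81) = 52.876 kPa.
Initial effective stress: σ'_0 = σ_v − u = 114.62 − 52.876 = 61.744 kPa.
Stress increase at mid-clay by the 2:1 spreading method:
Δσ = qBL/((B+z)(L+z)) = 224×2.6×2.6/((2.6+6.2)(2.6+6.2)) = 19.554 kPa
Final effective stress: σ'_f = σ'_0 + Δσ = 61.744 + 19.554 = 81.298 kPa.
Normally consolidated clay, so the full stress increment lies on the virgin compression line:
S_c = C_c·H/(1+e₀)·log₁₀(σ'_f/σ'_0) = 0.39×7.6/(1+0.6)×log₁₀(81.298/61.744)
    = 1.8525 × 0.11949 = 0.2214 m

S_c ≈ 221 mm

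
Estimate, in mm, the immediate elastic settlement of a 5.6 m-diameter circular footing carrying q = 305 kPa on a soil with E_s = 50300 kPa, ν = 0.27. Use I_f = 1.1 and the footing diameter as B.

Immediate (elastic) settlement: S_e = q·B·(1−ν²)/E_s · I_f.
S_e = 305 × 5.6 × (1 − 0.27²) / 50300 × 1.1
    = 305 × 5.6 × 0.9271 / 50300 × 1.1
    = 0.03463 m = 34.63 mm

S_e ≈ 34.6 mm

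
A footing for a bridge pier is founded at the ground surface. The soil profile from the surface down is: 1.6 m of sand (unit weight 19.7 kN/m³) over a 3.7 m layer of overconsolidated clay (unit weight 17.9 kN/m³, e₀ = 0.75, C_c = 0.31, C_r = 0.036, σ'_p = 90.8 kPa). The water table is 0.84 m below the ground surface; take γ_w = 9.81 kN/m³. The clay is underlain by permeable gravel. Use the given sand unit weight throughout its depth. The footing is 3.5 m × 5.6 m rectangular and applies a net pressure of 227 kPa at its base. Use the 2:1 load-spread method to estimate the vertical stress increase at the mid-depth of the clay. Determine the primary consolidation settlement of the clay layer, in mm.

S_c ≈ 81.9 mm

Mid-depth of clay below the ground surface: z = 1.6 + 3.7/2 = 3.45 m.
Total vertical stress at mid-clay: σ_v = 19.7×1.6 + 17.9×1.85 = 64.635 kPa.
Pore pressure: u = 9.81×(3.45 − 0.84) = 25.604 kPa.
Initial effective stress: σ'_0 = σ_v − u = 64.635 − 25.604 = 39.031 kPa.
Stress increase at mid-clay by the 2:1 spreading method:
Δσ = qBL/((B+z)(L+z)) = 227×3.5×5.6/((3.5+3.45)(5.6+3.45)) = 70.737 kPa
Final effective stress: σ'_f = 39.031 + 70.737 = 109.77 kPa.
σ'_f = 109.77 > σ'_p = 90.8 kPa, so the stress path crosses the preconsolidation pressure — recompression up to σ'_p, then virgin compression beyond:
S_c = H/(1+e₀)·[C_r·log₁₀(σ'_p/σ'_0) + C_c·log₁₀(σ'_f/σ'_p)]
    = 3.7/1.75 × [0.036×log₁₀(90.8/39.031) + 0.31×log₁₀(109.77/90.8)]
    = 2.1143 × [0.0132 + 0.025543] = 0.08191 m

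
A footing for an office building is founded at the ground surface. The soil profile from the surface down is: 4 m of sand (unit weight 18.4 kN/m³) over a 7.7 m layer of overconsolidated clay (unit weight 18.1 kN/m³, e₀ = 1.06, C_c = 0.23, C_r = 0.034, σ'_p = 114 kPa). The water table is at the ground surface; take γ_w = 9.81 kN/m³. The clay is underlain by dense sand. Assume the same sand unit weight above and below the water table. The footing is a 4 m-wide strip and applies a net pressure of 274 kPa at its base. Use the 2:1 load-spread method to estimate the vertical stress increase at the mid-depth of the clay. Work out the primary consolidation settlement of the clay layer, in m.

Mid-depth of clay below the ground surface: z = 4 + 7.7/2 = 7.85 m.
Total vertical stress at mid-clay: σ_v = 18.4×4 + 18.1×3.85 = 143.28 kPa.
Pore pressure: u = 9.81×(7.85 − 0) = 77.008 kPa.
Initial effective stress: σ'_0 = σ_v − u = 143.28 − 77.008 = 66.272 kPa.
Stress increase at mid-clay by the 2:1 spreading method:
Δσ = qB/(B+z) = 274×4/(4+7.85) = 92.489 kPa
Final effective stress: σ'_f = 66.272 + 92.489 = 158.76 kPa.
σ'_f = 158.76 > σ'_p = 114 kPa, so the stress path crosses the preconsolidation pressure — recompression up to σ'_p, then virgin compression beyond:
S_c = H/(1+e₀)·[C_r·log₁₀(σ'_p/σ'_0) + C_c·log₁₀(σ'_f/σ'_p)]
    = 7.7/2.06 × [0.034×log₁₀(114/66.272) + 0.23×log₁₀(158.76/114)]
    = 3.7379 × [0.0080095 + 0.033082] = 0.1536 m

S_c ≈ 0.154 m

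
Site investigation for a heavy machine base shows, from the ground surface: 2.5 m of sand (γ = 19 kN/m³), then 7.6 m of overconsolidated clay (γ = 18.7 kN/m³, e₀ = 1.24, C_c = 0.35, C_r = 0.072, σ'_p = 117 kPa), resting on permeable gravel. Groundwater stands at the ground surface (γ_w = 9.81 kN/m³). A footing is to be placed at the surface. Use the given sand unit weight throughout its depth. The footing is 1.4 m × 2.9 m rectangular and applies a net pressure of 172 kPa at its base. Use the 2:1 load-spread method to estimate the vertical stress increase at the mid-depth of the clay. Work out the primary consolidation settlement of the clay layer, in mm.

Mid-depth of clay below the ground surface: z = 2.5 + 7.6/2 = 6.3 m.
Total vertical stress at mid-clay: σ_v = 19×2.5 + 18.7×3.8 = 118.56 kPa.
Pore pressure: u = 9.81×(6.3 − 0) = 61.803 kPa.
Initial effective stress: σ'_0 = σ_v − u = 118.56 − 61.803 = 56.757 kPa.
Stress increase at mid-clay by the 2:1 spreading method:
Δσ = qBL/((B+z)(L+z)) = 172×1.4×2.9/((1.4+6.3)(2.9+6.3)) = 9.8577 kPa
Final effective stress: σ'_f = 56.757 + 9.8577 = 66.615 kPa.
σ'_f = 66.615 ≤ σ'_p = 117 kPa, so the clay remains overconsolidated and only the recompression index applies:
S_c = C_r·H/(1+e₀)·log₁₀(σ'_f/σ'_0) = 0.072×7.6/2.24×log₁₀(66.615/56.757)
    = 0.24429 × 0.069553 = 0.01699 m

S_c ≈ 17 mm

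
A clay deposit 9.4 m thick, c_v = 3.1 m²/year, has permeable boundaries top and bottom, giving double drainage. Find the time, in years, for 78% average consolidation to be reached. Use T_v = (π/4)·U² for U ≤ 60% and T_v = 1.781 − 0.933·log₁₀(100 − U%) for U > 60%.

Drainage path length: H_d = H/2 = 4.7 m (double drainage).
U > 60%: T_v = 1.781 − 0.933·log₁₀(100 − 78) = 0.52852.
t = T_v·H_d²/c_v = 0.52852×4.7²/3.1 = 3.766 years.

t ≈ 3.77 years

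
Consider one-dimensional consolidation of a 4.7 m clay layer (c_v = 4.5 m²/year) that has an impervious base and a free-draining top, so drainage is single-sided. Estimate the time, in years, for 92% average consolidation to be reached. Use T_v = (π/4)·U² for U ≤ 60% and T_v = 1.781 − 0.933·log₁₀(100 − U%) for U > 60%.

t ≈ 4.61 years

Drainage path length: H_d = H = 4.7 m (single drainage).
U > 60%: T_v = 1.781 − 0.933·log₁₀(100 − 92) = 0.93842.
t = T_v·H_d²/c_v = 0.93842×4.7²/4.5 = 4.607 years.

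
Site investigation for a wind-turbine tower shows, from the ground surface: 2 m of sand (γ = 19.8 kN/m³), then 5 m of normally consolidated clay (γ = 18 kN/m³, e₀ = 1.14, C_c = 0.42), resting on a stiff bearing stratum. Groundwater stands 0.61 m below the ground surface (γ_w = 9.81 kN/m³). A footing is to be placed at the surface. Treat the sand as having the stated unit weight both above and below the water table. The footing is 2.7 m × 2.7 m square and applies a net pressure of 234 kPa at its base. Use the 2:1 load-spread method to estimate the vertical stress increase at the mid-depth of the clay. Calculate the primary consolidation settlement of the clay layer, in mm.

S_c ≈ 228 mm

Mid-depth of clay below the ground surface: z = 2 + 5/2 = 4.5 m.
Total vertical stress at mid-clay: σ_v = 19.8×2 + 18×2.5 = 84.6 kPa.
Pore pressure: u = 9.81×(4.5 − 0.61) = 38.161 kPa.
Initial effective stress: σ'_0 = σ_v − u = 84.6 − 38.161 = 46.439 kPa.
Stress increase at mid-clay by the 2:1 spreading method:
Δσ = qBL/((B+z)(L+z)) = 234×2.7×2.7/((2.7+4.5)(2.7+4.5)) = 32.906 kPa
Final effective stress: σ'_f = σ'_0 + Δσ = 46.439 + 32.906 = 79.345 kPa.
Normally consolidated clay, so the full stress increment lies on the virgin compression line:
S_c = C_c·H/(1+e₀)·log₁₀(σ'_f/σ'_0) = 0.42×5/(1+1.14)×log₁₀(79.345/46.439)
    = 0.98131 × 0.23264 = 0.2283 m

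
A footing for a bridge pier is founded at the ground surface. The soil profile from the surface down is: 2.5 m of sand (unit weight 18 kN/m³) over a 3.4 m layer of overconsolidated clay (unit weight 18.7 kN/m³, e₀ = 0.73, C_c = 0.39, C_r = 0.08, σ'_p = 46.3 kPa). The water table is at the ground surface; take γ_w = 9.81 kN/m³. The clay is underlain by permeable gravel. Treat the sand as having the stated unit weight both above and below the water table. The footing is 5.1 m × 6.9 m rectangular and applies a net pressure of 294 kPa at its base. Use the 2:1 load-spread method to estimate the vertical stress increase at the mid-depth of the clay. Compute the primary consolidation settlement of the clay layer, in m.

Mid-depth of clay below the ground surface: z = 2.5 + 3.4/2 = 4.2 m.
Total vertical stress at mid-clay: σ_v = 18×2.5 + 18.7×1.7 = 76.79 kPa.
Pore pressure: u = 9.81×(4.2 − 0) = 41.202 kPa.
Initial effective stress: σ'_0 = σ_v − u = 76.79 − 41.202 = 35.588 kPa.
Stress increase at mid-clay by the 2:1 spreading method:
Δσ = qBL/((B+z)(L+z)) = 294×5.1×6.9/((5.1+4.2)(6.9+4.2)) = 100.22 kPa
Final effective stress: σ'_f = 35.588 + 100.22 = 135.81 kPa.
σ'_f = 135.81 > σ'_p = 46.3 kPa, so the stress path crosses the preconsolidation pressure — recompression up to σ'_p, then virgin compression beyond:
S_c = H/(1+e₀)·[C_r·log₁₀(σ'_p/σ'_0) + C_c·log₁₀(σ'_f/σ'_p)]
    = 3.4/1.73 × [0.08×log₁₀(46.3/35.588) + 0.39×log₁₀(135.81/46.3)]
    = 1.9653 × [0.0091422 + 0.18227] = 0.3762 m

S_c ≈ 0.376 m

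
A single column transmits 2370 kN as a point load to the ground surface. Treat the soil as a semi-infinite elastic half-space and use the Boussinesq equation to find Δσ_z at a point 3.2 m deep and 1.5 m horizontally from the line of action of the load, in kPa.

Δσ_z ≈ 67.3 kPa

Boussinesq vertical stress below a point load on an elastic half-space:
Δσ_z = 3P/(2πz²) · [1 + (r/z)²]^(−5/2)
r/z = 1.5/3.2 = 0.46875; [1+(r/z)²]^(−5/2) = 0.60862.
Δσ_z = 3×2370/(2π×3.2²) × 0.60862 = 110.51 × 0.60862 = 67.26 kPa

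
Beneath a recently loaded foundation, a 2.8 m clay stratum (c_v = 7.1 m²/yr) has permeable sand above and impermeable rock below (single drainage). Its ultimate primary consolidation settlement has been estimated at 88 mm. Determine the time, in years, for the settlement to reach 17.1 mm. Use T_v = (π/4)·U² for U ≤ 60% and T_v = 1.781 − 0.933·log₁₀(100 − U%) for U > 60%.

t ≈ 0.0327 years

Drainage path length: H_d = H = 2.8 m (single drainage).
U = S(t)/S_ult = 17.1/88 = 0.1943.
U ≤ 60%: T_v = (π/4)·U² = (π/4)×0.19432² = 0.029656.
t = T_v·H_d²/c_v = 0.029656×2.8²/7.1 = 0.03275 years.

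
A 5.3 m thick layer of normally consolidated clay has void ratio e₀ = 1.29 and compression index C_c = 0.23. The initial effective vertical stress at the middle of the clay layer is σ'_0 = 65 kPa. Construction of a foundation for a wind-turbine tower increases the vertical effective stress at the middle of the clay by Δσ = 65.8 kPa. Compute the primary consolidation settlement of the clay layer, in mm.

S_c ≈ 162 mm

Final effective stress: σ'_f = σ'_0 + Δσ = 65 + 65.8 = 130.8 kPa.
Normally consolidated clay, so the full stress increment lies on the virgin compression line:
S_c = C_c·H/(1+e₀)·log₁₀(σ'_f/σ'_0) = 0.23×5.3/(1+1.29)×log₁₀(130.8/65)
    = 0.53231 × 0.30369 = 0.1617 m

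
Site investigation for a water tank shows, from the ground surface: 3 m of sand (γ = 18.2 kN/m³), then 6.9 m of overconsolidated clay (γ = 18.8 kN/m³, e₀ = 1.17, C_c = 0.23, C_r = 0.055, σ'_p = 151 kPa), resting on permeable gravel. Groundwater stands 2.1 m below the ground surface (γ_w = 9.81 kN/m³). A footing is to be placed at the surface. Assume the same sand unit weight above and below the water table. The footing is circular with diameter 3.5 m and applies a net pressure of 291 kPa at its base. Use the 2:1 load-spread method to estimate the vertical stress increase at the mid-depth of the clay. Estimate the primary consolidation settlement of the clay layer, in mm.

Mid-depth of clay below the ground surface: z = 3 + 6.9/2 = 6.45 m.
Total vertical stress at mid-clay: σ_v = 18.2×3 + 18.8×3.45 = 119.46 kPa.
Pore pressure: u = 9.81×(6.45 − 2.1) = 42.673 kPa.
Initial effective stress: σ'_0 = σ_v − u = 119.46 − 42.673 = 76.787 kPa.
Stress increase at mid-clay by the 2:1 spreading method:
Δσ ≈ qD²/(D+z)² = 291×3.5²/(3.5+6.45)² = 36.007 kPa
Final effective stress: σ'_f = 76.787 + 36.007 = 112.79 kPa.
σ'_f = 112.79 ≤ σ'_p = 151 kPa, so the clay remains overconsolidated and only the recompression index applies:
S_c = C_r·H/(1+e₀)·log₁₀(σ'_f/σ'_0) = 0.055×6.9/2.17×log₁₀(112.79/76.787)
    = 0.17488 × 0.16698 = 0.0292 m

S_c ≈ 29.2 mm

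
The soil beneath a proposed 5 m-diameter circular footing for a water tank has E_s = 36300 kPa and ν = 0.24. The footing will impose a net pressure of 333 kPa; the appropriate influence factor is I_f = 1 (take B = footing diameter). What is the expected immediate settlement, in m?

Immediate (elastic) settlement: S_e = q·B·(1−ν²)/E_s · I_f.
S_e = 333 × 5 × (1 − 0.24²) / 36300 × 1
    = 333 × 5 × 0.9424 / 36300 × 1
    = 0.04323 m

S_e ≈ 0.0432 m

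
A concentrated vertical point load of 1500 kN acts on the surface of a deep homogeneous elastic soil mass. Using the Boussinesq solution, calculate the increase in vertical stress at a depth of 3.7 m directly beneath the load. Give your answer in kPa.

Boussinesq vertical stress below a point load on an elastic half-space:
Δσ_z = 3P/(2πz²) · [1 + (r/z)²]^(−5/2)
r/z = 0/3.7 = 0; [1+(r/z)²]^(−5/2) = 1.
Δσ_z = 3×1500/(2π×3.7²) × 1 = 52.315 × 1 = 52.31 kPa

Δσ_z ≈ 52.3 kPa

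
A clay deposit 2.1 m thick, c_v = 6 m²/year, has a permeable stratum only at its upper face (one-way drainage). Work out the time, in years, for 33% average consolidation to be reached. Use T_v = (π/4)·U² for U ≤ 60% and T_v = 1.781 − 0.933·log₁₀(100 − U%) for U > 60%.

t ≈ 0.0629 years

Drainage path length: H_d = H = 2.1 m (single drainage).
U ≤ 60%: T_v = (π/4)·U² = (π/4)×0.33² = 0.08553.
t = T_v·H_d²/c_v = 0.08553×2.1²/6 = 0.06286 years.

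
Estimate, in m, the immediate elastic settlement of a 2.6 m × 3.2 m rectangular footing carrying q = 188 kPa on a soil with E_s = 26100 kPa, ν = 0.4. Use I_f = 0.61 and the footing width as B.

Immediate (elastic) settlement: S_e = q·B·(1−ν²)/E_s · I_f.
S_e = 188 × 2.6 × (1 − 0.4²) / 26100 × 0.61
    = 188 × 2.6 × 0.84 / 26100 × 0.61
    = 0.009596 m

S_e ≈ 0.0096 m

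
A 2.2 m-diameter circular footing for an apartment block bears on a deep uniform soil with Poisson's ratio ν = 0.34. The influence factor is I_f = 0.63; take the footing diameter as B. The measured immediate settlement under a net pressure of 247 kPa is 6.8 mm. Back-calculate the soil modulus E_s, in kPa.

E_s ≈ 44500 kPa

S_e = q·B·(1−ν²)/E_s · I_f  ⇒  E_s = q·B·(1−ν²)·I_f / S_e.
E_s = 247 × 2.2 × 0.8844 × 0.63 / 0.0068 = 44520 kPa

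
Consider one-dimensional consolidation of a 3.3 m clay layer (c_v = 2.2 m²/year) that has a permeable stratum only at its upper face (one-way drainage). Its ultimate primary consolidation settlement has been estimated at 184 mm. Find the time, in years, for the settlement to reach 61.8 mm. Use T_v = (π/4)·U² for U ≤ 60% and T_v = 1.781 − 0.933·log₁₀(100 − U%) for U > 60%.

t ≈ 0.439 years

Drainage path length: H_d = H = 3.3 m (single drainage).
U = S(t)/S_ult = 61.8/184 = 0.3359.
U ≤ 60%: T_v = (π/4)·U² = (π/4)×0.33587² = 0.088599.
t = T_v·H_d²/c_v = 0.088599×3.3²/2.2 = 0.4386 years.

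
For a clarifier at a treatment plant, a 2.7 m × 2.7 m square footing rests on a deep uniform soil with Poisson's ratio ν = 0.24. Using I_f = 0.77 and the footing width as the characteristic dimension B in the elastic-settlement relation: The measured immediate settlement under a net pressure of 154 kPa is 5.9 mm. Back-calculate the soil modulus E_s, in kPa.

E_s ≈ 51100 kPa

S_e = q·B·(1−ν²)/E_s · I_f  ⇒  E_s = q·B·(1−ν²)·I_f / S_e.
E_s = 154 × 2.7 × 0.9424 × 0.77 / 0.0059 = 51140 kPa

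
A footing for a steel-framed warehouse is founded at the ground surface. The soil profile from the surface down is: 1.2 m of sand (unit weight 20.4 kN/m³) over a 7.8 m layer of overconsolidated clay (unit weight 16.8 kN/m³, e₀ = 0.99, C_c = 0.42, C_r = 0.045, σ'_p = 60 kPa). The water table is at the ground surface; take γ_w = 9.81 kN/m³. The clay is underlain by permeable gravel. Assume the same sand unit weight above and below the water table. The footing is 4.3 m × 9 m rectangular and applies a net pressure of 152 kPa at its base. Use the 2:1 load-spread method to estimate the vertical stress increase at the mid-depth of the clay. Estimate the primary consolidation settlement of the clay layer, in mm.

Mid-depth of clay below the ground surface: z = 1.2 + 7.8/2 = 5.1 m.
Total vertical stress at mid-clay: σ_v = 20.4×1.2 + 16.8×3.9 = 90 kPa.
Pore pressure: u = 9.81×(5.1 − 0) = 50.031 kPa.
Initial effective stress: σ'_0 = σ_v − u = 90 − 50.031 = 39.969 kPa.
Stress increase at mid-clay by the 2:1 spreading method:
Δσ = qBL/((B+z)(L+z)) = 152×4.3×9/((4.3+5.1)(9+5.1)) = 44.382 kPa
Final effective stress: σ'_f = 39.969 + 44.382 = 84.351 kPa.
σ'_f = 84.351 > σ'_p = 60 kPa, so the stress path crosses the preconsolidation pressure — recompression up to σ'_p, then virgin compression beyond:
S_c = H/(1+e₀)·[C_r·log₁₀(σ'_p/σ'_0) + C_c·log₁₀(σ'_f/σ'_p)]
    = 7.8/1.99 × [0.045×log₁₀(60/39.969) + 0.42×log₁₀(84.351/60)]
    = 3.9196 × [0.0079393 + 0.062134] = 0.2747 m

S_c ≈ 275 mm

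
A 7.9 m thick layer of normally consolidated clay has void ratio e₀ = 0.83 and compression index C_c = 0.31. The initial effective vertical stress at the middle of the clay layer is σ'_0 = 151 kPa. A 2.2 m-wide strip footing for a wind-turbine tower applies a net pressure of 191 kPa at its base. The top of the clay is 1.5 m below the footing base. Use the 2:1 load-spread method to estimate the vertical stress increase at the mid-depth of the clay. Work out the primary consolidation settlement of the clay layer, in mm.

Mid-depth of clay below the footing base: z = 1.5 + 7.9/2 = 5.45 m.
Stress increase at mid-clay by the 2:1 spreading method:
Δσ = qB/(B+z) = 191×2.2/(2.2+5.45) = 54.928 kPa
Final effective stress: σ'_f = σ'_0 + Δσ = 151 + 54.928 = 205.93 kPa.
Normally consolidated clay, so the full stress increment lies on the virgin compression line:
S_c = C_c·H/(1+e₀)·log₁₀(σ'_f/σ'_0) = 0.31×7.9/(1+0.83)×log₁₀(205.93/151)
    = 1.3383 × 0.13474 = 0.1803 m

S_c ≈ 180 mm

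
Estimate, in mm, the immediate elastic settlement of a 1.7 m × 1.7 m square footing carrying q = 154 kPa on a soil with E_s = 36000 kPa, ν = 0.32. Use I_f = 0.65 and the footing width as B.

S_e ≈ 4.24 mm

Immediate (elastic) settlement: S_e = q·B·(1−ν²)/E_s · I_f.
S_e = 154 × 1.7 × (1 − 0.32²) / 36000 × 0.65
    = 154 × 1.7 × 0.8976 / 36000 × 0.65
    = 0.004243 m = 4.243 mm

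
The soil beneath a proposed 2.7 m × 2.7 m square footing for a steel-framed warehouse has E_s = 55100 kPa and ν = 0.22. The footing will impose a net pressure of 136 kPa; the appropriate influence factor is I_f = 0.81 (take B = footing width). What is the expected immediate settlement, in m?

S_e ≈ 0.00514 m

Immediate (elastic) settlement: S_e = q·B·(1−ν²)/E_s · I_f.
S_e = 136 × 2.7 × (1 − 0.22²) / 55100 × 0.81
    = 136 × 2.7 × 0.9516 / 55100 × 0.81
    = 0.005137 m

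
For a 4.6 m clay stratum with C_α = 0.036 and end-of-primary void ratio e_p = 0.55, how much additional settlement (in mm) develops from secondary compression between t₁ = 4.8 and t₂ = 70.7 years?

S_s ≈ 125 mm

Secondary compression: S_s = C_α·H/(1+e_p)·log₁₀(t₂/t₁)
S_s = 0.036×4.6/(1+0.55)×log₁₀(70.7/4.8)
    = 0.1068 × 1.168 = 0.1248 m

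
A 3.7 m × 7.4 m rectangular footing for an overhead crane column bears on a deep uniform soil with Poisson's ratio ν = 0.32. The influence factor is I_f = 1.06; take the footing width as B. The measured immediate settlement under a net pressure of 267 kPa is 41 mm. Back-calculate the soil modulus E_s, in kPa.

S_e = q·B·(1−ν²)/E_s · I_f  ⇒  E_s = q·B·(1−ν²)·I_f / S_e.
E_s = 267 × 3.7 × 0.8976 × 1.06 / 0.041 = 22930 kPa

E_s ≈ 22900 kPa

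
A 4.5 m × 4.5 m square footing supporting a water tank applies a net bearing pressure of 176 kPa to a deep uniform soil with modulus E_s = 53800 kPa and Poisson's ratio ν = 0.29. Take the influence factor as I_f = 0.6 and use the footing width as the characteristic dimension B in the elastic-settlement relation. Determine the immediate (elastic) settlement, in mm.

S_e ≈ 8.09 mm

Immediate (elastic) settlement: S_e = q·B·(1−ν²)/E_s · I_f.
S_e = 176 × 4.5 × (1 − 0.29²) / 53800 × 0.6
    = 176 × 4.5 × 0.9159 / 53800 × 0.6
    = 0.00809 m = 8.09 mm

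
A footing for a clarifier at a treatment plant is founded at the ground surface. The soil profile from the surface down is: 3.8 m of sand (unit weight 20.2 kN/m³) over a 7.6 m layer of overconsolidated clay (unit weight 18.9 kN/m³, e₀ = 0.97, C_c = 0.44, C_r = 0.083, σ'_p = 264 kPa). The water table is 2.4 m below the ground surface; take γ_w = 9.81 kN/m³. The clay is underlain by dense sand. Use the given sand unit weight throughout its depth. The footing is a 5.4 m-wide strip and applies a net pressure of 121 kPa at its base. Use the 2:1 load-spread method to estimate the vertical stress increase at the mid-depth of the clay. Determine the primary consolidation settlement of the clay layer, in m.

S_c ≈ 0.0578 m

Mid-depth of clay below the ground surface: z = 3.8 + 7.6/2 = 7.6 m.
Total vertical stress at mid-clay: σ_v = 20.2×3.8 + 18.9×3.8 = 148.58 kPa.
Pore pressure: u = 9.81×(7.6 − 2.4) = 51.012 kPa.
Initial effective stress: σ'_0 = σ_v − u = 148.58 − 51.012 = 97.568 kPa.
Stress increase at mid-clay by the 2:1 spreading method:
Δσ = qB/(B+z) = 121×5.4/(5.4+7.6) = 50.262 kPa
Final effective stress: σ'_f = 97.568 + 50.262 = 147.83 kPa.
σ'_f = 147.83 ≤ σ'_p = 264 kPa, so the clay remains overconsolidated and only the recompression index applies:
S_c = C_r·H/(1+e₀)·log₁₀(σ'_f/σ'_0) = 0.083×7.6/1.97×log₁₀(147.83/97.568)
    = 0.32021 × 0.18046 = 0.05778 m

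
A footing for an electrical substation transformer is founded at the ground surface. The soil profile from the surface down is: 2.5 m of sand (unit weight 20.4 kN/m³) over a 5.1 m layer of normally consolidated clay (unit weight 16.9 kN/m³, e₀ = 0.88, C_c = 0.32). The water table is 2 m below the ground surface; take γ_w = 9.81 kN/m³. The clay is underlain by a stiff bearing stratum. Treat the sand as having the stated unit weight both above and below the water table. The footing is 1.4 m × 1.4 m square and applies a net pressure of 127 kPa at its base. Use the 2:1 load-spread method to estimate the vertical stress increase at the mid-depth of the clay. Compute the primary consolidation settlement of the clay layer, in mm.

S_c ≈ 33.6 mm

Mid-depth of clay below the ground surface: z = 2.5 + 5.1/2 = 5.05 m.
Total vertical stress at mid-clay: σ_v = 20.4×2.5 + 16.9×2.55 = 94.095 kPa.
Pore pressure: u = 9.81×(5.05 − 2) = 29.921 kPa.
Initial effective stress: σ'_0 = σ_v − u = 94.095 − 29.921 = 64.174 kPa.
Stress increase at mid-clay by the 2:1 spreading method:
Δσ = qBL/((B+z)(L+z)) = 127×1.4×1.4/((1.4+5.05)(1.4+5.05)) = 5.9833 kPa
Final effective stress: σ'_f = σ'_0 + Δσ = 64.174 + 5.9833 = 70.157 kPa.
Normally consolidated clay, so the full stress increment lies on the virgin compression line:
S_c = C_c·H/(1+e₀)·log₁₀(σ'_f/σ'_0) = 0.32×5.1/(1+0.88)×log₁₀(70.157/64.174)
    = 0.86809 × 0.038712 = 0.03361 m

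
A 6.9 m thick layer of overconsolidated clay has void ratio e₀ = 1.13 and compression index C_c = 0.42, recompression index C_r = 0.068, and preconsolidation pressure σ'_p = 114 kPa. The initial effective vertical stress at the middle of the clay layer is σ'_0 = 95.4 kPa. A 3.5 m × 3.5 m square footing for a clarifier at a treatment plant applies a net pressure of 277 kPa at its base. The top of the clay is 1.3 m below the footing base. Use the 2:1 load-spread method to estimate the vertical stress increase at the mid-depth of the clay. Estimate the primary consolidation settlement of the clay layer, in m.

Mid-depth of clay below the footing base: z = 1.3 + 6.9/2 = 4.75 m.
Stress increase at mid-clay by the 2:1 spreading method:
Δσ = qBL/((B+z)(L+z)) = 277×3.5×3.5/((3.5+4.75)(3.5+4.75)) = 49.855 kPa
Final effective stress: σ'_f = 95.4 + 49.855 = 145.25 kPa.
σ'_f = 145.25 > σ'_p = 114 kPa, so the stress path crosses the preconsolidation pressure — recompression up to σ'_p, then virgin compression beyond:
S_c = H/(1+e₀)·[C_r·log₁₀(σ'_p/σ'_0) + C_c·log₁₀(σ'_f/σ'_p)]
    = 6.9/2.13 × [0.068×log₁₀(114/95.4) + 0.42×log₁₀(145.25/114)]
    = 3.2394 × [0.0052602 + 0.044189] = 0.1602 m

S_c ≈ 0.16 m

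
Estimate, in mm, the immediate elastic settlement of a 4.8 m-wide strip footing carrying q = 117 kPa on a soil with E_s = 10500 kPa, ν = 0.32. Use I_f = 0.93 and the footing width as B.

Immediate (elastic) settlement: S_e = q·B·(1−ν²)/E_s · I_f.
S_e = 117 × 4.8 × (1 − 0.32²) / 10500 × 0.93
    = 117 × 4.8 × 0.8976 / 10500 × 0.93
    = 0.04465 m = 44.65 mm

S_e ≈ 44.6 mm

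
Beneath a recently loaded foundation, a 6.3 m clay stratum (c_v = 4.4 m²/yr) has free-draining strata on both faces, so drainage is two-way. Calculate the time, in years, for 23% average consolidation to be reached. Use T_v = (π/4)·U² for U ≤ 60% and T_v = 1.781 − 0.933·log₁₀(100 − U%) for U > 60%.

t ≈ 0.0937 years

Drainage path length: H_d = H/2 = 3.15 m (double drainage).
U ≤ 60%: T_v = (π/4)·U² = (π/4)×0.23² = 0.041548.
t = T_v·H_d²/c_v = 0.041548×3.15²/4.4 = 0.0937 years.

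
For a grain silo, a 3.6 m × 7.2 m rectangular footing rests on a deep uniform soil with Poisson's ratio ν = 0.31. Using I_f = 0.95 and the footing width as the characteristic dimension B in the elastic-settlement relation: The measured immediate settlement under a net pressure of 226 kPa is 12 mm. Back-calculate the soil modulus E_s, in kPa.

E_s ≈ 58200 kPa

S_e = q·B·(1−ν²)/E_s · I_f  ⇒  E_s = q·B·(1−ν²)·I_f / S_e.
E_s = 226 × 3.6 × 0.9039 × 0.95 / 0.012 = 58220 kPa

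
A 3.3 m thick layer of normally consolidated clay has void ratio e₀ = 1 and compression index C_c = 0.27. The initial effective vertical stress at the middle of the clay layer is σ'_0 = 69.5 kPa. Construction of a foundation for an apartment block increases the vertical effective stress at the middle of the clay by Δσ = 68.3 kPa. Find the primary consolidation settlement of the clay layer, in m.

S_c ≈ 0.132 m

Final effective stress: σ'_f = σ'_0 + Δσ = 69.5 + 68.3 = 137.8 kPa.
Normally consolidated clay, so the full stress increment lies on the virgin compression line:
S_c = C_c·H/(1+e₀)·log₁₀(σ'_f/σ'_0) = 0.27×3.3/(1+1)×log₁₀(137.8/69.5)
    = 0.4455 × 0.29726 = 0.1324 m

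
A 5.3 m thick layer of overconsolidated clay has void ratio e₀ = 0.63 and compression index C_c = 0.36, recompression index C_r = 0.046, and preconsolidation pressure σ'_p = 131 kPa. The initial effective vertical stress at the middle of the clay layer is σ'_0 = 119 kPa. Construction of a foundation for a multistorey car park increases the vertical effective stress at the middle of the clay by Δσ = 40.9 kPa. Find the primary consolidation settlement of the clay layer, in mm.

S_c ≈ 108 mm

Final effective stress: σ'_f = 119 + 40.9 = 159.9 kPa.
σ'_f = 159.9 > σ'_p = 131 kPa, so the stress path crosses the preconsolidation pressure — recompression up to σ'_p, then virgin compression beyond:
S_c = H/(1+e₀)·[C_r·log₁₀(σ'_p/σ'_0) + C_c·log₁₀(σ'_f/σ'_p)]
    = 5.3/1.63 × [0.046×log₁₀(131/119) + 0.36×log₁₀(159.9/131)]
    = 3.2515 × [0.0019193 + 0.031168] = 0.1076 m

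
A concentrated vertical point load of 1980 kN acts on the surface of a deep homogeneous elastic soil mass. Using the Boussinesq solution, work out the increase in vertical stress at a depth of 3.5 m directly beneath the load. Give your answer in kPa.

Δσ_z ≈ 77.2 kPa

Boussinesq vertical stress below a point load on an elastic half-space:
Δσ_z = 3P/(2πz²) · [1 + (r/z)²]^(−5/2)
r/z = 0/3.5 = 0; [1+(r/z)²]^(−5/2) = 1.
Δσ_z = 3×1980/(2π×3.5²) × 1 = 77.174 × 1 = 77.17 kPa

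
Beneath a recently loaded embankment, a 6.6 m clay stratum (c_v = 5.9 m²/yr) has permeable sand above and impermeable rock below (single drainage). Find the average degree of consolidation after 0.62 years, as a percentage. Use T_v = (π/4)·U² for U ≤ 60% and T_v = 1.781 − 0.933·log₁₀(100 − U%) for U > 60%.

Drainage path length: H_d = H = 6.6 m (single drainage).
T_v = c_v·t/H_d² = 5.9×0.62/6.6² = 0.083976.
T_v = 0.083976 corresponds to the U ≤ 60% branch:
U = √(4T_v/π) = 0.327

U ≈ 32.7 %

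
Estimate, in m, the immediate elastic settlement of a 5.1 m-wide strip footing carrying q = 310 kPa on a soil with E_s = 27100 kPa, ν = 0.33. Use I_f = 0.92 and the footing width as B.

S_e ≈ 0.0478 m

Immediate (elastic) settlement: S_e = q·B·(1−ν²)/E_s · I_f.
S_e = 310 × 5.1 × (1 − 0.33²) / 27100 × 0.92
    = 310 × 5.1 × 0.8911 / 27100 × 0.92
    = 0.04783 m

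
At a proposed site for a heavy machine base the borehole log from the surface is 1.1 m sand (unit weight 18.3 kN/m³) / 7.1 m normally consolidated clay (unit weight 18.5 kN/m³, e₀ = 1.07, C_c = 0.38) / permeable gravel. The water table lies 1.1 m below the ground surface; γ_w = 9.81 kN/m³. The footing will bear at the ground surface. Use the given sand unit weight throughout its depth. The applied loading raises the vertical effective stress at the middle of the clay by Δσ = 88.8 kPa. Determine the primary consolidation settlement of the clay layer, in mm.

S_c ≈ 571 mm

Mid-depth of clay below the ground surface: z = 1.1 + 7.1/2 = 4.65 m.
Total vertical stress at mid-clay: σ_v = 18.3×1.1 + 18.5×3.55 = 85.805 kPa.
Pore pressure: u = 9.81×(4.65 − 1.1) = 34.825 kPa.
Initial effective stress: σ'_0 = σ_v − u = 85.805 − 34.825 = 50.98 kPa.
Final effective stress: σ'_f = σ'_0 + Δσ = 50.98 + 88.8 = 139.78 kPa.
Normally consolidated clay, so the full stress increment lies on the virgin compression line:
S_c = C_c·H/(1+e₀)·log₁₀(σ'_f/σ'_0) = 0.38×7.1/(1+1.07)×log₁₀(139.78/50.98)
    = 1.3034 × 0.43805 = 0.571 m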